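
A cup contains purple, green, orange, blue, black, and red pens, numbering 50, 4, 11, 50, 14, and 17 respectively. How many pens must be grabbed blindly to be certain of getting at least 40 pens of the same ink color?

Treat the 6 ink colors as pigeonholes.
In the worst case we take at most 39 of each ink color, but all 4 green, all 11 orange, all 14 black, and all 17 red (fewer than 39), giving 39 + 4 + 11 + 39 + 14 + 17 = 124.
One more pen then forces some ink color to 40, so 124 + 1 = 125.

125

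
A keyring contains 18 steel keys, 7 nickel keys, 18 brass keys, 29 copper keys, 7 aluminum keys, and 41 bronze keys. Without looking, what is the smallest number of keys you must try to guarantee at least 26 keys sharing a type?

101

In the worst case we take at most 25 of each type, but all 18 steel, all 7 nickel, all 18 brass, and all 7 aluminum (fewer than 25), giving 18 + 7 + 18 + 25 + 7 + 25 = 100.
One more key then forces some type to 26, so 100 + 1 = 101.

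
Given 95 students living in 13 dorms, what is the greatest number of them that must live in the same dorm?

The 95 students fall into 13 dorms.
If each of the 13 dorms held at most 7, the total would be at most 13 × 7 = 91 < 95, a contradiction.
So at least one holds ⌈95/13⌉ = 8.

8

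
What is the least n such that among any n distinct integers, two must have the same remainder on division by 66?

Two integers differ by a multiple of 66 exactly when they share a remainder mod 66.
There are 66 residue classes mod 66, so 66 integers can all lie in distinct classes.
One more integer must repeat a residue, giving a difference divisible by 66. So n = 66 + 1 = 67.

67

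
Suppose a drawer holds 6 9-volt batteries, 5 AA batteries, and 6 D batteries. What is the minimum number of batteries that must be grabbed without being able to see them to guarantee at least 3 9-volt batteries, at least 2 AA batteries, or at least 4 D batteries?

7

The worst case stops just short of every target: 2 9-volt, 1 AA, 3 D — 2 + 1 + 3 = 6 batteries.
One more battery must push some type to its target, so 6 + 1 = 7.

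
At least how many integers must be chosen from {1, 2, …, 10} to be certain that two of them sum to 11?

Partition {1, …, 10} into 5 pairs: {1,10}, {2,9}, …, {5,6}.
Choosing 5 integers — say the integers 1 through 5 — takes one from each pair and avoids the property.
Choosing 6 forces two into the same pair by pigeonhole, and those sum to 11. So 6.

6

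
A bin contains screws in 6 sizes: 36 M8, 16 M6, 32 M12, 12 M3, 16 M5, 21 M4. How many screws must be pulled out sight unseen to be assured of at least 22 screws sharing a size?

108

In the worst case we take at most 21 of each size, but all 16 M6, all 12 M3, and all 16 M5 (fewer than 21), giving 21 + 16 + 21 + 12 + 16 + 21 = 107.
One more screw then forces some size to 22, so 107 + 1 = 108.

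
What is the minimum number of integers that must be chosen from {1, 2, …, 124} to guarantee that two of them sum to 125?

Partition {1, …, 124} into 62 pairs: {1,124}, {2,123}, …, {62,63}.
Choosing 62 integers — say the integers 1 through 62 — takes one from each pair and avoids the property.
Choosing 63 forces two into the same pair by pigeonhole, and those sum to 125. So 63.

63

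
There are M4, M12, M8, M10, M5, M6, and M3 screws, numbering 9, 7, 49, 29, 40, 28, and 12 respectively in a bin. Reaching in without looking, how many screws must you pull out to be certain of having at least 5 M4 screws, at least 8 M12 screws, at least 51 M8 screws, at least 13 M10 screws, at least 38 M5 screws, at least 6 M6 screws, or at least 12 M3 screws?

126

The worst case stops just short of every target: 4 M4, 7 M12, all 49 M8, 12 M10, 37 M5, 5 M6, 11 M3 — 4 + 7 + 49 + 12 + 37 + 5 + 11 = 125 screws.
One more screw must push some size to its target, so 125 + 1 = 126.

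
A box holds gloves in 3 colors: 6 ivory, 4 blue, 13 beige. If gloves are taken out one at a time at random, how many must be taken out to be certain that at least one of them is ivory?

The worst case draws every non-ivory glove first: 4 + 13 = 17.
The next draw is then forced to be ivory, giving 17 + 1 = 18.

18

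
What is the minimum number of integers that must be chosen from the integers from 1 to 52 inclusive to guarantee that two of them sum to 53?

27

Partition {1, …, 52} into 26 pairs: {1,52}, {2,51}, …, {26,27}.
Choosing 26 integers — say the integers 1 through 26 — takes one from each pair and avoids the property.
Choosing 27 forces two into the same pair by pigeonhole, and those sum to 53. So 27.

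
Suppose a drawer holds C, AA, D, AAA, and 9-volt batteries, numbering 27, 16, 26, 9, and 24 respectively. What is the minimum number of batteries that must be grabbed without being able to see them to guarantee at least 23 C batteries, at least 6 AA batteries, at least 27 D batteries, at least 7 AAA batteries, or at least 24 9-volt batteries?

83

Each of the 5 types has its own threshold; avoid all of them simultaneously.
The worst case stops just short of every target: 22 C, 5 AA, 26 D, 6 AAA, 23 9-volt — 22 + 5 + 26 + 6 + 23 = 82 batteries.
One more battery must push some type to its target, so 82 + 1 = 83.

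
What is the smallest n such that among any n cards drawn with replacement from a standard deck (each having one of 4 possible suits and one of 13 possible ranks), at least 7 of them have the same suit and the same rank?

313

There are 4 × 13 = 52 (suit, rank) combinations acting as pigeonholes.
With 52 × 6 = 312 cards drawn with replacement from a standard deck we could place exactly 6 in each, with no (suit, rank) pair reaching 7.
One more forces some (suit, rank) pair to hold 7, so 312 + 1 = 313.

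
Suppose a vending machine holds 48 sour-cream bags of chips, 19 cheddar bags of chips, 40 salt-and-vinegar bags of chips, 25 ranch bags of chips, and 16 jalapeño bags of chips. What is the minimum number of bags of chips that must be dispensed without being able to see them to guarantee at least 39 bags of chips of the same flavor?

137

In the worst case we take at most 38 of each flavor, but all 19 cheddar, all 25 ranch, and all 16 jalapeño (fewer than 38), giving 38 + 19 + 38 + 25 + 16 = 136.
One more bag of chips then forces some flavor to 39, so 136 + 1 = 137.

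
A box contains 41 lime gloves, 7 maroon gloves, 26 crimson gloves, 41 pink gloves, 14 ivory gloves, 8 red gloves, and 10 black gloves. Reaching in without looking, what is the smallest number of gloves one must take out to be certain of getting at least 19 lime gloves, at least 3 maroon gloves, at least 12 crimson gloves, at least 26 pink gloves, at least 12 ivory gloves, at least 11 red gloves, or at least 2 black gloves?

The worst case stops just short of every target: 18 lime, 2 maroon, 11 crimson, 25 pink, 11 ivory, all 8 red, 1 black — 18 + 2 + 11 + 25 + 11 + 8 + 1 = 76 gloves.
One more glove must push some color to its target, so 76 + 1 = 77.

77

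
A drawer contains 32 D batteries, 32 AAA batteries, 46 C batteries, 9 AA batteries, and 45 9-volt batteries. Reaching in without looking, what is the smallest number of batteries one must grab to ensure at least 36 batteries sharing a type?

In the worst case we take at most 35 of each type, but all 32 D, all 32 AAA, and all 9 AA (fewer than 35), giving 32 + 32 + 35 + 9 + 35 = 143.
One more battery then forces some type to 36, so 143 + 1 = 144.

144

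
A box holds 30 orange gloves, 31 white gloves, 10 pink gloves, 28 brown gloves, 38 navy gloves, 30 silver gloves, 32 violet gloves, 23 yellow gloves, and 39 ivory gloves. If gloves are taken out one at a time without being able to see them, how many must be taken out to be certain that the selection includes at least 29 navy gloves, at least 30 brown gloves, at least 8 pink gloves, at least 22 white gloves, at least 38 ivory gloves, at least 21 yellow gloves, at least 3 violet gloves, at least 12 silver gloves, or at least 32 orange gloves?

Each of the 9 colors has its own threshold; avoid all of them simultaneously.
The worst case stops just short of every target: all 30 orange, 21 white, 7 pink, all 28 brown, 28 navy, 11 silver, 2 violet, 20 yellow, 37 ivory — 30 + 21 + 7 + 28 + 28 + 11 + 2 + 20 + 37 = 184 gloves.
One more glove must push some color to its target, so 184 + 1 = 185.

185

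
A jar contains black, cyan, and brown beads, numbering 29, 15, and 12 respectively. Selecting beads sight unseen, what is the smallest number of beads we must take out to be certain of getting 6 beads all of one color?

16

The worst case takes 5 beads of each color without reaching 6 of any: 3 × 5 = 15.
The next bead must bring some color to 6, so 15 + 1 = 16.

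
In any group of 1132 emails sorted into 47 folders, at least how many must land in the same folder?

The 1132 emails fall into 47 folders.
If each of the 47 folders held at most 24, the total would be at most 47 × 24 = 1128 < 1132, a contradiction.
So at least one holds ⌈1132/47⌉ = 25.

25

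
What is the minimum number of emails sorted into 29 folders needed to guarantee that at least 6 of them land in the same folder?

There are 29 folders acting as pigeonholes.
With 29 × 5 = 145 emails we could place exactly 5 in each, with no class reaching 6.
One more forces some class to hold 6, so 145 + 1 = 146.

146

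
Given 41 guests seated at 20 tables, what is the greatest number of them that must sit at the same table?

The 41 guests fall into 20 tables.
If each of the 20 tables held at most 2, the total would be at most 20 × 2 = 40 < 41, a contradiction.
So at least one holds ⌈41/20⌉ = 3.

3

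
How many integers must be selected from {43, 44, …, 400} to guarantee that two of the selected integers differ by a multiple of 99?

100

Group the integers by remainder mod 99; there are 99 residue classes, each nonempty in this range.
Choosing one from each class (99 integers) avoids any shared remainder.
One more choice must repeat a class, so two differ by a multiple of 99. Hence 99 + 1 = 100.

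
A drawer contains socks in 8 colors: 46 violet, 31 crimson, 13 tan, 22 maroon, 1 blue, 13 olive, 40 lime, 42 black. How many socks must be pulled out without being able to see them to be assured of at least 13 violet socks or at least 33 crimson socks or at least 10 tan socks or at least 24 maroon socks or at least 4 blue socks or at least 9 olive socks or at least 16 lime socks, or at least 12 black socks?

The worst case stops just short of every target: 12 violet, all 31 crimson, 9 tan, all 22 maroon, all 1 blue, 8 olive, 15 lime, 11 black — 12 + 31 + 9 + 22 + 1 + 8 + 15 + 11 = 109 socks.
One more sock must push some color to its target, so 109 + 1 = 110.

110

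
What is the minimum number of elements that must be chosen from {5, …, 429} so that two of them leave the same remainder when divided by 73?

Group the integers by remainder mod 73; there are 73 residue classes, each nonempty in this range.
Choosing one from each class (73 integers) avoids any shared remainder.
One more choice must repeat a class, so two differ by a multiple of 73. Hence 73 + 1 = 74.

74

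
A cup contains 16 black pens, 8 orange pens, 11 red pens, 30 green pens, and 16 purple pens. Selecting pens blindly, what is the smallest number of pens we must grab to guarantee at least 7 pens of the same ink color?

31

Treat the 5 ink colors as pigeonholes.
The worst case takes 6 pens of each ink color without reaching 7 of any: 5 × 6 = 30.
The next pen must bring some ink color to 7, so 30 + 1 = 31.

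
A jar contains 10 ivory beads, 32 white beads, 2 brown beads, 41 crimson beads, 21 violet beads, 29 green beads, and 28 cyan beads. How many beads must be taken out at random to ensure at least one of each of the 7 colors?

The hardest color to obtain is brown: we could draw every other bead first — 163 − 2 = 161 beads — without a single brown one.
The next draw must be brown, so 161 + 1 = 162.

162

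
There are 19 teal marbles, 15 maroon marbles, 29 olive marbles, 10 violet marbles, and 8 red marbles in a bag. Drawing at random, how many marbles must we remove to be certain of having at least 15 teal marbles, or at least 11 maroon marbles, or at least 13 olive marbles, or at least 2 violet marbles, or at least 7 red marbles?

44

The worst case stops just short of every target: 14 teal, 10 maroon, 12 olive, 1 violet, 6 red — 14 + 10 + 12 + 1 + 6 = 43 marbles.
One more marble must push some color to its target, so 43 + 1 = 44.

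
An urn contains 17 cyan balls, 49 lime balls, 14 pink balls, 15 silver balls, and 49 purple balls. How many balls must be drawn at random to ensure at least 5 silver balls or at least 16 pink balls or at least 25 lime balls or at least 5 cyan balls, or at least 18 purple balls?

64

The worst case stops just short of every target: 4 cyan, 24 lime, all 14 pink, 4 silver, 17 purple — 4 + 24 + 14 + 4 + 17 = 63 balls.
One more ball must push some color to its target, so 63 + 1 = 64.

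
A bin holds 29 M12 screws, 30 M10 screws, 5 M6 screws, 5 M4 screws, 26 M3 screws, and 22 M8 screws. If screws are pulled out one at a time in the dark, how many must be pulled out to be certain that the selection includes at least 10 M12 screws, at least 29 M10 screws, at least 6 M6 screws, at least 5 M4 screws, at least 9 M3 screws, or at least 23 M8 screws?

The worst case stops just short of every target: 9 M12, 28 M10, 5 M6, 4 M4, 8 M3, 22 M8 — 9 + 28 + 5 + 4 + 8 + 22 = 76 screws.
One more screw must push some size to its target, so 76 + 1 = 77.

77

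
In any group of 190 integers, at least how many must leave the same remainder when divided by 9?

If each of the 9 residue classes modulo 9 held at most 21, the total would be at most 9 × 21 = 189 < 190, a contradiction.
So at least one holds ⌈190/9⌉ = 22.

22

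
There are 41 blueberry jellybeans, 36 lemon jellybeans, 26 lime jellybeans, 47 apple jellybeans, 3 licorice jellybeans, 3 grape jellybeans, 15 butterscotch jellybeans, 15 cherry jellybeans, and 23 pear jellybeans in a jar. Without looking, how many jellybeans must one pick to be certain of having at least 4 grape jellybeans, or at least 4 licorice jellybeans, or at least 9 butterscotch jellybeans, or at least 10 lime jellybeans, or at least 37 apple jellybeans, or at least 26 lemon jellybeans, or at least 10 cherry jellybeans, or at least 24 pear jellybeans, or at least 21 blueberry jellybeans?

Each of the 9 flavors has its own threshold; avoid all of them simultaneously.
The worst case stops just short of every target: 20 blueberry, 25 lemon, 9 lime, 36 apple, 3 licorice, 3 grape, 8 butterscotch, 9 cherry, 23 pear — 20 + 25 + 9 + 36 + 3 + 3 + 8 + 9 + 23 = 136 jellybeans.
One more jellybean must push some flavor to its target, so 136 + 1 = 137.

137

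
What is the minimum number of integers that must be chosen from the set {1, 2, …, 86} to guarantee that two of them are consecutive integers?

44

Partition {1, …, 86} into 43 pairs: {1,2}, {3,4}, …, {85,86}.
Choosing 43 integers — say the 43 even numbers 2, 4, …, 86 — takes one from each pair and avoids the property.
Choosing 44 forces two into the same pair by pigeonhole, and those are consecutive. So 44.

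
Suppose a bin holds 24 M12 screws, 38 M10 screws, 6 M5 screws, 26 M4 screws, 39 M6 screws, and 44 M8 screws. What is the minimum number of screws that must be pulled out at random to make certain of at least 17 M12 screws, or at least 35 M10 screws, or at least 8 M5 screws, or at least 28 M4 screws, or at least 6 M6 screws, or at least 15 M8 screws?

102

The worst case stops just short of every target: 16 M12, 34 M10, all 6 M5, all 26 M4, 5 M6, 14 M8 — 16 + 34 + 6 + 26 + 5 + 14 = 101 screws.
One more screw must push some size to its target, so 101 + 1 = 102.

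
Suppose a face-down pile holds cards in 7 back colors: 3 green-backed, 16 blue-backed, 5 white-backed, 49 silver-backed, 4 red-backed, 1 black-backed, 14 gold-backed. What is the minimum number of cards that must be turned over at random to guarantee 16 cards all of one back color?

58

In the worst case we take at most 15 of each back color, but all 3 green-backed, all 5 white-backed, all 4 red-backed, all 1 black-backed, and all 14 gold-backed (fewer than 15), giving 3 + 15 + 5 + 15 + 4 + 1 + 14 = 57.
One more card then forces some back color to 16, so 57 + 1 = 58.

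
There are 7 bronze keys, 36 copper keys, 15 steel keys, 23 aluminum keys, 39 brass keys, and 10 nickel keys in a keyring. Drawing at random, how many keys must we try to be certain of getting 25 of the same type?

In the worst case we take at most 24 of each type, but all 7 bronze, all 15 steel, all 23 aluminum, and all 10 nickel (fewer than 24), giving 7 + 24 + 15 + 23 + 24 + 10 = 103.
One more key then forces some type to 25, so 103 + 1 = 104.

104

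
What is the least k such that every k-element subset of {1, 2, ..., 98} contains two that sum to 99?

50

Partition {1, …, 98} into 49 pairs: {1,98}, {2,97}, …, {49,50}.
Choosing 49 integers — say the integers 1 through 49 — takes one from each pair and avoids the property.
Choosing 50 forces two into the same pair by pigeonhole, and those sum to 99. So 50.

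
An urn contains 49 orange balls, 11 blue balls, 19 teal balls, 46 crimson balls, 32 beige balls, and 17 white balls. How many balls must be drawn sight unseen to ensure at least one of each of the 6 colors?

164

The hardest color to obtain is blue: we could draw every other ball first — 174 − 11 = 163 balls — without a single blue one.
The next draw must be blue, so 163 + 1 = 164.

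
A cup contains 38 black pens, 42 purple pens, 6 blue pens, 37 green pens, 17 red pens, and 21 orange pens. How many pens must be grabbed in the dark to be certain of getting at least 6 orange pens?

146

The worst case draws every non-orange pen first: 38 + 42 + 6 + 37 + 17 = 140.
The next 6 draws are then forced to be orange, giving 140 + 6 = 146.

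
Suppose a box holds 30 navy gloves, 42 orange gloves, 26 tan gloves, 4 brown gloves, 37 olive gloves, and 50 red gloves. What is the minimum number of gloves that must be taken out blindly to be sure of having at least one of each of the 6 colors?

186

The hardest color to obtain is brown: we could draw every other glove first — 189 − 4 = 185 gloves — without a single brown one.
The next draw must be brown, so 185 + 1 = 186.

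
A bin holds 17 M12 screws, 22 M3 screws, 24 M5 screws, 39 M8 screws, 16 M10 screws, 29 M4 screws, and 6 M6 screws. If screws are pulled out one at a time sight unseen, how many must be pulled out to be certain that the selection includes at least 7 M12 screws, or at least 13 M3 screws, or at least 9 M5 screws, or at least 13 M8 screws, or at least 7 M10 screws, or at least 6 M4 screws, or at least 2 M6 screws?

51

Each of the 7 sizes has its own threshold; avoid all of them simultaneously.
The worst case stops just short of every target: 6 M12, 12 M3, 8 M5, 12 M8, 6 M10, 5 M4, 1 M6 — 6 + 12 + 8 + 12 + 6 + 5 + 1 = 50 screws.
One more screw must push some size to its target, so 50 + 1 = 51.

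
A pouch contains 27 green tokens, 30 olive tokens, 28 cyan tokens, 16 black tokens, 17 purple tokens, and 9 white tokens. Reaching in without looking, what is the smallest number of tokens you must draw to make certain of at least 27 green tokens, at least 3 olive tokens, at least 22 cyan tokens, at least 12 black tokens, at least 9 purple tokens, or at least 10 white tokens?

78

The worst case stops just short of every target: 26 green, 2 olive, 21 cyan, 11 black, 8 purple, 9 white — 26 + 2 + 21 + 11 + 8 + 9 = 77 tokens.
One more token must push some color to its target, so 77 + 1 = 78.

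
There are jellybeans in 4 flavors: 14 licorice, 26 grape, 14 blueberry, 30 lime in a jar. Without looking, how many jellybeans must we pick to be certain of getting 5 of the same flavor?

The worst case takes 4 jellybeans of each flavor without reaching 5 of any: 4 × 4 = 16.
The next jellybean must bring some flavor to 5, so 16 + 1 = 17.

17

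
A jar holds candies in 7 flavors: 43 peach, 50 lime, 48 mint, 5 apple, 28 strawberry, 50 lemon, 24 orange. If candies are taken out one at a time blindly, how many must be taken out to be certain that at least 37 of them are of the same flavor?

202

Treat the 7 flavors as pigeonholes.
In the worst case we take at most 36 of each flavor, but all 5 apple, all 28 strawberry, and all 24 orange (fewer than 36), giving 36 + 36 + 36 + 5 + 28 + 36 + 24 = 201.
One more candy then forces some flavor to 37, so 201 + 1 = 202.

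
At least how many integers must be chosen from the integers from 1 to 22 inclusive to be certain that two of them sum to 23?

12

Partition {1, …, 22} into 11 pairs: {1,22}, {2,21}, …, {11,12}.
Choosing 11 integers — say the integers 1 through 11 — takes one from each pair and avoids the property.
Choosing 12 forces two into the same pair by pigeonhole, and those sum to 23. So 12.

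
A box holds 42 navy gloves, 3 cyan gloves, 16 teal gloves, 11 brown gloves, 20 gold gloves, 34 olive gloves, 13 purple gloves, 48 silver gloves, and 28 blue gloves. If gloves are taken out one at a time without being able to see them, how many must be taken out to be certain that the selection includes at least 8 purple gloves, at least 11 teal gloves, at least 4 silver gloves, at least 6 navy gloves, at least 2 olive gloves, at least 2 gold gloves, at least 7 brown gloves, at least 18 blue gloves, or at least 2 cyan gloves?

The worst case stops just short of every target: 5 navy, 1 cyan, 10 teal, 6 brown, 1 gold, 1 olive, 7 purple, 3 silver, 17 blue — 5 + 1 + 10 + 6 + 1 + 1 + 7 + 3 + 17 = 51 gloves.
One more glove must push some color to its target, so 51 + 1 = 52.

52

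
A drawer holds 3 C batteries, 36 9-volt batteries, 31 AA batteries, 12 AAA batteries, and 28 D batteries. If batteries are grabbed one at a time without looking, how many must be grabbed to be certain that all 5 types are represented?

108

The hardest type to obtain is C: we could draw every other battery first — 110 − 3 = 107 batteries — without a single C one.
The next draw must be C, so 107 + 1 = 108.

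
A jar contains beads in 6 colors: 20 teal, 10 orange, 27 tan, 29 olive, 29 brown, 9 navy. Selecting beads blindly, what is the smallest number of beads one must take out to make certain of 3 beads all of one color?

The worst case takes 2 beads of each color without reaching 3 of any: 6 × 2 = 12.
The next bead must bring some color to 3, so 12 + 1 = 13.

13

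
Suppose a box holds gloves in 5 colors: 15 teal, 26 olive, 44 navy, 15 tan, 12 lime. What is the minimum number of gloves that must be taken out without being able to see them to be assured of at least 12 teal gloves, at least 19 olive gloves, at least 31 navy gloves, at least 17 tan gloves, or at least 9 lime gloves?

The worst case stops just short of every target: 11 teal, 18 olive, 30 navy, all 15 tan, 8 lime — 11 + 18 + 30 + 15 + 8 = 82 gloves.
One more glove must push some color to its target, so 82 + 1 = 83.

83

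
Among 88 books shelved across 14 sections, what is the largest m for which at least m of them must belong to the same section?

7

If each of the 14 sections held at most 6, the total would be at most 14 × 6 = 84 < 88, a contradiction.
So at least one holds ⌈88/14⌉ = 7.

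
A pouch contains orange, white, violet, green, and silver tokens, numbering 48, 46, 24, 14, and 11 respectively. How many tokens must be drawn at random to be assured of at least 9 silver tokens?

141

To avoid silver tokens as long as possible, exhaust the other 4 colors first.
The worst case draws every non-silver token first: 48 + 46 + 24 + 14 = 132.
The next 9 draws are then forced to be silver, giving 132 + 9 = 141.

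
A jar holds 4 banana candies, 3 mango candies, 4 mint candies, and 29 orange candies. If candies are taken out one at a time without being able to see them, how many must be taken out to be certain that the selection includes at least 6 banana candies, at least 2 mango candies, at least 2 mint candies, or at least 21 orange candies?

27

The worst case stops just short of every target: all 4 banana, 1 mango, 1 mint, 20 orange — 4 + 1 + 1 + 20 = 26 candies.
One more candy must push some flavor to its target, so 26 + 1 = 27.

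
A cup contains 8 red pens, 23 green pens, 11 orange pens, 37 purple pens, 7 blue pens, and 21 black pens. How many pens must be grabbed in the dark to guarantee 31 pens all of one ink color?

101

In the worst case we take at most 30 of each ink color, but all 8 red, all 23 green, all 11 orange, all 7 blue, and all 21 black (fewer than 30), giving 8 + 23 + 11 + 30 + 7 + 21 = 100.
One more pen then forces some ink color to 31, so 100 + 1 = 101.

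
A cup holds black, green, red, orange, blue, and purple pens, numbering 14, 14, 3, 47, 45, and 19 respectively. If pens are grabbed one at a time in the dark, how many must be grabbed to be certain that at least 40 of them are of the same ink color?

In the worst case we take at most 39 of each ink color, but all 14 black, all 14 green, all 3 red, and all 19 purple (fewer than 39), giving 14 + 14 + 3 + 39 + 39 + 19 = 128.
One more pen then forces some ink color to 40, so 128 + 1 = 129.

129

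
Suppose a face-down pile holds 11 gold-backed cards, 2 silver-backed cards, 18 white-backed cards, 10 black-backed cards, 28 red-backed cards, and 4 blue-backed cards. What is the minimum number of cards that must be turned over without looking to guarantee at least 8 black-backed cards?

71

To avoid black-backed cards as long as possible, exhaust the other 5 back colors first.
The worst case draws every non-black-backed card first: 11 + 2 + 18 + 28 + 4 = 63.
The next 8 draws are then forced to be black-backed, giving 63 + 8 = 71.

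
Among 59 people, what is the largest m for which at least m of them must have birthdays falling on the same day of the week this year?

9

If each of the 7 days of the week held at most 8, the total would be at most 7 × 8 = 56 < 59, a contradiction.
So at least one holds ⌈59/7⌉ = 9.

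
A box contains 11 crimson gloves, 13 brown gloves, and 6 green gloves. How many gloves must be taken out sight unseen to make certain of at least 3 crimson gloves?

22

To avoid crimson gloves as long as possible, exhaust the other 2 colors first.
The worst case draws every non-crimson glove first: 13 + 6 = 19.
The next 3 draws are then forced to be crimson, giving 19 + 3 = 22.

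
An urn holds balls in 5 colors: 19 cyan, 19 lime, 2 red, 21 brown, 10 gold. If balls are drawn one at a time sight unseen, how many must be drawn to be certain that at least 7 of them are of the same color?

In the worst case we take at most 6 of each color, but all 2 red (fewer than 6), giving 6 + 6 + 2 + 6 + 6 = 26.
One more ball then forces some color to 7, so 26 + 1 = 27.

27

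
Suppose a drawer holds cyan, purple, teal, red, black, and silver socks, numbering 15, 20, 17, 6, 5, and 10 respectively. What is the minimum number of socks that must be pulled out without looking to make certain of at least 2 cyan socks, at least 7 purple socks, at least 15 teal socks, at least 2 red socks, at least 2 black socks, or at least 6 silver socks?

Each of the 6 colors has its own threshold; avoid all of them simultaneously.
The worst case stops just short of every target: 1 cyan, 6 purple, 14 teal, 1 red, 1 black, 5 silver — 1 + 6 + 14 + 1 + 1 + 5 = 28 socks.
One more sock must push some color to its target, so 28 + 1 = 29.

29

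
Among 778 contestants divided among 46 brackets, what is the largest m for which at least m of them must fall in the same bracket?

The 778 contestants fall into 46 brackets.
If each of the 46 brackets held at most 16, the total would be at most 46 × 16 = 736 < 778, a contradiction.
So at least one holds ⌈778/46⌉ = 17.

17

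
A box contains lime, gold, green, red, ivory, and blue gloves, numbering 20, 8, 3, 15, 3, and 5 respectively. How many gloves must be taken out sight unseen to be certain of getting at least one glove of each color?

52

The hardest color to obtain is green: we could draw every other glove first — 54 − 3 = 51 gloves — without a single green one.
The next draw must be green, so 51 + 1 = 52.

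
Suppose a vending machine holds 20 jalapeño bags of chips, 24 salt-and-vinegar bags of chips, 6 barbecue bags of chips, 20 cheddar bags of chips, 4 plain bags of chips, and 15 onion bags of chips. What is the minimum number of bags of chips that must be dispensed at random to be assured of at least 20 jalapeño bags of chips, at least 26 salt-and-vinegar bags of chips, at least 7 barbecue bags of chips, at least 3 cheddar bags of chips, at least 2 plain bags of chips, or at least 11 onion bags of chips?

Each of the 6 flavors has its own threshold; avoid all of them simultaneously.
The worst case stops just short of every target: 19 jalapeño, all 24 salt-and-vinegar, 6 barbecue, 2 cheddar, 1 plain, 10 onion — 19 + 24 + 6 + 2 + 1 + 10 = 62 bags of chips.
One more bag of chips must push some flavor to its target, so 62 + 1 = 63.

63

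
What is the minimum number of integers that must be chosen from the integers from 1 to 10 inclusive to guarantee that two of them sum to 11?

6

Partition {1, …, 10} into 5 pairs: {1,10}, {2,9}, …, {5,6}.
Choosing 5 integers — say the integers 1 through 5 — takes one from each pair and avoids the property.
Choosing 6 forces two into the same pair by pigeonhole, and those sum to 11. So 6.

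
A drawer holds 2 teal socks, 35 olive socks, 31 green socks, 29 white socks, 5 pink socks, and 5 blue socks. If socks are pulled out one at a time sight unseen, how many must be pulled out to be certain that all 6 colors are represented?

The hardest color to obtain is teal: we could draw every other sock first — 107 − 2 = 105 socks — without a single teal one.
The next draw must be teal, so 105 + 1 = 106.

106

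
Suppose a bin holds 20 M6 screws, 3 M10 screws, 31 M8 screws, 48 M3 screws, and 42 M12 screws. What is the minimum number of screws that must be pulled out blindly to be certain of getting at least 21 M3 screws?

To avoid M3 screws as long as possible, exhaust the other 4 sizes first.
The worst case draws every non-M3 screw first: 20 + 3 + 31 + 42 = 96.
The next 21 draws are then forced to be M3, giving 96 + 21 = 117.

117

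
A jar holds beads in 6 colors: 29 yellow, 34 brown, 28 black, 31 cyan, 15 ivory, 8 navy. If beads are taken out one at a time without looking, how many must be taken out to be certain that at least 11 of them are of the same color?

59

In the worst case we take at most 10 of each color, but all 8 navy (fewer than 10), giving 10 + 10 + 10 + 10 + 10 + 8 = 58.
One more bead then forces some color to 11, so 58 + 1 = 59.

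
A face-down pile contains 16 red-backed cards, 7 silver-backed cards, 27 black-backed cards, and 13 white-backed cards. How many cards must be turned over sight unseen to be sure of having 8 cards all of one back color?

The worst case takes 7 cards of each back color without reaching 8 of any: 4 × 7 = 28.
The next card must bring some back color to 8, so 28 + 1 = 29.

29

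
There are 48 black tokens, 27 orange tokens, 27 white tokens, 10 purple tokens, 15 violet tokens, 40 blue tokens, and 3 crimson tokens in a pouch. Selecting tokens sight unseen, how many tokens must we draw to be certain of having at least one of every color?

168

The hardest color to obtain is crimson: we could draw every other token first — 170 − 3 = 167 tokens — without a single crimson one.
The next draw must be crimson, so 167 + 1 = 168.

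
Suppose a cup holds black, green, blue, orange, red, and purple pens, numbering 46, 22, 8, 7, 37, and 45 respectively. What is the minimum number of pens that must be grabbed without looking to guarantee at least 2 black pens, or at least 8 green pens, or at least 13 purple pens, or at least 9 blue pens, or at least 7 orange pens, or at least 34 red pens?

68

Each of the 6 ink colors has its own threshold; avoid all of them simultaneously.
The worst case stops just short of every target: 1 black, 7 green, 8 blue, 6 orange, 33 red, 12 purple — 1 + 7 + 8 + 6 + 33 + 12 = 67 pens.
One more pen must push some ink color to its target, so 67 + 1 = 68.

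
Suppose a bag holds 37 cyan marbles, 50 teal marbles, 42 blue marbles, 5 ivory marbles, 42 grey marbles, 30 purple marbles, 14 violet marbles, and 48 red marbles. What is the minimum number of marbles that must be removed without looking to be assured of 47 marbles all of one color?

263

Treat the 8 colors as pigeonholes.
In the worst case we take at most 46 of each color, but all 37 cyan, all 42 blue, all 5 ivory, all 42 grey, all 30 purple, and all 14 violet (fewer than 46), giving 37 + 46 + 42 + 5 + 42 + 30 + 14 + 46 = 262.
One more marble then forces some color to 47, so 262 + 1 = 263.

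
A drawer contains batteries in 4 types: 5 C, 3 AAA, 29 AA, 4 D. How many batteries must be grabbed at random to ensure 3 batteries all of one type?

The worst case takes 2 batteries of each type without reaching 3 of any: 4 × 2 = 8.
The next battery must bring some type to 3, so 8 + 1 = 9.

9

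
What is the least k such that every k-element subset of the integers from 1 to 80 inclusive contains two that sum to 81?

Partition {1, …, 80} into 40 pairs: {1,80}, {2,79}, …, {40,41}.
Choosing 40 integers — say the integers 1 through 40 — takes one from each pair and avoids the property.
Choosing 41 forces two into the same pair by pigeonhole, and those sum to 81. So 41.

41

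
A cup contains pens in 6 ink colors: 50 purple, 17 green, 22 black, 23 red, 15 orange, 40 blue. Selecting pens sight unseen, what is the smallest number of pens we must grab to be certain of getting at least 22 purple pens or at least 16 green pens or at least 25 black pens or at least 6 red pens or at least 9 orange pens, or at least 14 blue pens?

The worst case stops just short of every target: 21 purple, 15 green, all 22 black, 5 red, 8 orange, 13 blue — 21 + 15 + 22 + 5 + 8 + 13 = 84 pens.
One more pen must push some ink color to its target, so 84 + 1 = 85.

85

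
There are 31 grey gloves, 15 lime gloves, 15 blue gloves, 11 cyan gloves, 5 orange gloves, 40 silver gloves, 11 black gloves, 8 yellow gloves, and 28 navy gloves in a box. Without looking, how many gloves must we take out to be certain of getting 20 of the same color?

123

Treat the 9 colors as pigeonholes.
In the worst case we take at most 19 of each color, but all 15 lime, all 15 blue, all 11 cyan, all 5 orange, all 11 black, and all 8 yellow (fewer than 19), giving 19 + 15 + 15 + 11 + 5 + 19 + 11 + 8 + 19 = 122.
One more glove then forces some color to 20, so 122 + 1 = 123.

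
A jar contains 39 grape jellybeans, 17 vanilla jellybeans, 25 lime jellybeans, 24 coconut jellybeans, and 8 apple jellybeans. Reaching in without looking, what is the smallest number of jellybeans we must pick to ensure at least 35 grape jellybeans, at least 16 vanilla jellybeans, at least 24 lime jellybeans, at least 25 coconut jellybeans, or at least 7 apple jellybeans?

103

Each of the 5 flavors has its own threshold; avoid all of them simultaneously.
The worst case stops just short of every target: 34 grape, 15 vanilla, 23 lime, 24 coconut, 6 apple — 34 + 15 + 23 + 24 + 6 = 102 jellybeans.
One more jellybean must push some flavor to its target, so 102 + 1 = 103.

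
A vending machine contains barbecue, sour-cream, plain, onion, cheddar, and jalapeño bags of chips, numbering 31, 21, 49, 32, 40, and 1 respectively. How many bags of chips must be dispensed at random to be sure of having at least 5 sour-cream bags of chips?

The worst case draws every non-sour-cream bag of chips first: 31 + 49 + 32 + 40 + 1 = 153.
The next 5 draws are then forced to be sour-cream, giving 153 + 5 = 158.

158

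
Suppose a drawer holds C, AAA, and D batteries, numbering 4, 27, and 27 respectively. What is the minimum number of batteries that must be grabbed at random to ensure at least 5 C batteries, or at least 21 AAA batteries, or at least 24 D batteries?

48

The worst case stops just short of every target: 4 C, 20 AAA, 23 D — 4 + 20 + 23 = 47 batteries.
One more battery must push some type to its target, so 47 + 1 = 48.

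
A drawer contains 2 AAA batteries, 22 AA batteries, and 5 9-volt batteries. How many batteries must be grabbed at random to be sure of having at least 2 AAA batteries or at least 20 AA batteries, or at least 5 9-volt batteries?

25

The worst case stops just short of every target: 1 AAA, 19 AA, 4 9-volt — 1 + 19 + 4 = 24 batteries.
One more battery must push some type to its target, so 24 + 1 = 25.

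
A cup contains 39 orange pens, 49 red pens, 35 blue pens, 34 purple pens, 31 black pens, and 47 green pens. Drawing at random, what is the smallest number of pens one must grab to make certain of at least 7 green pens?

The worst case draws every non-green pen first: 39 + 49 + 35 + 34 + 31 = 188.
The next 7 draws are then forced to be green, giving 188 + 7 = 195.

195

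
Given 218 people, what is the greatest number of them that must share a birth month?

There are 12 months of the year, which serve as the pigeonholes.
If each of the 12 months of the year held at most 18, the total would be at most 12 × 18 = 216 < 218, a contradiction.
So at least one holds ⌈218/12⌉ = 19.

19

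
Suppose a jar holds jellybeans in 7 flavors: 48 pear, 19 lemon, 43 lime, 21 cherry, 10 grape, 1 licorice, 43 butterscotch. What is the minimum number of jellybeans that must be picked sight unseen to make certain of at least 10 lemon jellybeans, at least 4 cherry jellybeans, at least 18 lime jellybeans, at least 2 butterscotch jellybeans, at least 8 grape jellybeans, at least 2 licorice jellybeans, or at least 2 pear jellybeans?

The worst case stops just short of every target: 1 pear, 9 lemon, 17 lime, 3 cherry, 7 grape, 1 licorice, 1 butterscotch — 1 + 9 + 17 + 3 + 7 + 1 + 1 = 39 jellybeans.
One more jellybean must push some flavor to its target, so 39 + 1 = 40.

40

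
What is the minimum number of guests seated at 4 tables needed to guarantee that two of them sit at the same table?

There are 4 tables acting as pigeonholes.
With 4 guests we could place one in each, avoiding any repeat.
One more forces some class to hold 2, so 4 + 1 = 5.

5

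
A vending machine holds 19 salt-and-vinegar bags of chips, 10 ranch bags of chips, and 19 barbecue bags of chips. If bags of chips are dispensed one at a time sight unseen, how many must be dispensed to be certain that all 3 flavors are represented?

39

The hardest flavor to obtain is ranch: we could draw every other bag of chips first — 48 − 10 = 38 bags of chips — without a single ranch one.
The next draw must be ranch, so 38 + 1 = 39.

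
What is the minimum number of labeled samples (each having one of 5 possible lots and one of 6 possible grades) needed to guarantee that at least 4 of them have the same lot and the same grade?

There are 5 × 6 = 30 (lot, grade) combinations acting as pigeonholes.
With 30 × 3 = 90 labeled samples we could place exactly 3 in each, with no (lot, grade) pair reaching 4.
One more forces some (lot, grade) pair to hold 4, so 90 + 1 = 91.

91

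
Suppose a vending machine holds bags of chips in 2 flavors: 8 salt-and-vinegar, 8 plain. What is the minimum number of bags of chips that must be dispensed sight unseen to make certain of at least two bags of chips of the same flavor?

3

Treat the 2 flavors as pigeonholes.
The worst case takes 1 bag of chips of each flavor without reaching 2 of any: 2 × 1 = 2.
The next bag of chips must bring some flavor to 2, so 2 + 1 = 3.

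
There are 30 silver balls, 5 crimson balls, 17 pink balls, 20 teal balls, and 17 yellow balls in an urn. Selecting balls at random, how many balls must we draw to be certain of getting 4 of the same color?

Treat the 5 colors as pigeonholes.
The worst case takes 3 balls of each color without reaching 4 of any: 5 × 3 = 15.
The next ball must bring some color to 4, so 15 + 1 = 16.

16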